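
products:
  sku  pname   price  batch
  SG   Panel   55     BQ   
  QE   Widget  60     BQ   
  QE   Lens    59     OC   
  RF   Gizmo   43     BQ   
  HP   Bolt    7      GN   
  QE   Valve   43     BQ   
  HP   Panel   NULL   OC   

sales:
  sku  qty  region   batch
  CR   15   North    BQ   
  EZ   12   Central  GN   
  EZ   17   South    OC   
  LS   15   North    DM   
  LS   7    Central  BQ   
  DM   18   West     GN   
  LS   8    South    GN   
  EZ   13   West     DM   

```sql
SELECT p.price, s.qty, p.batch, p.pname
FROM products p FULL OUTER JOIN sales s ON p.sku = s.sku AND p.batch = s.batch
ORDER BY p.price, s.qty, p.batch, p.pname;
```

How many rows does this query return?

FULL OUTER JOIN keeps every row from both sides; unmatched rows get NULL for the other side's columns.
Matching on p.sku = s.sku AND p.batch = s.batch.
- sku=SG, batch=BQ: no s row matches, row kept with s columns NULL.
- sku=QE, batch=BQ: no s row matches, row kept with s columns NULL.
- sku=QE, batch=OC: no s row matches, row kept with s columns NULL.
- sku=RF, batch=BQ: no s row matches, row kept with s columns NULL.
- sku=HP, batch=GN: no s row matches, row kept with s columns NULL.
- sku=QE, batch=BQ: no s row matches, row kept with s columns NULL.
- sku=HP, batch=OC: no s row matches, row kept with s columns NULL.
- 8 row(s) from s found no p partner → padded with NULL.
Total: 0 matched + 15 padded = 15 rows.

15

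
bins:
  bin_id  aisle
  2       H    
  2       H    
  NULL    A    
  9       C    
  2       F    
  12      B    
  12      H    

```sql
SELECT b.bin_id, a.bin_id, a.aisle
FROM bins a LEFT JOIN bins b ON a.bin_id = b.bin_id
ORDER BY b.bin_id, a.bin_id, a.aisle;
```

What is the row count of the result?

15

LEFT JOIN keeps every row from `bins a`; unmatched rows get NULL for `bins b`'s columns.
Matching on a.bin_id = b.bin_id. A NULL in a compared column never satisfies the condition.
Matched pairs: 14; unmatched a rows kept: 1.
Total: 14 matched + 1 padded = 15 rows.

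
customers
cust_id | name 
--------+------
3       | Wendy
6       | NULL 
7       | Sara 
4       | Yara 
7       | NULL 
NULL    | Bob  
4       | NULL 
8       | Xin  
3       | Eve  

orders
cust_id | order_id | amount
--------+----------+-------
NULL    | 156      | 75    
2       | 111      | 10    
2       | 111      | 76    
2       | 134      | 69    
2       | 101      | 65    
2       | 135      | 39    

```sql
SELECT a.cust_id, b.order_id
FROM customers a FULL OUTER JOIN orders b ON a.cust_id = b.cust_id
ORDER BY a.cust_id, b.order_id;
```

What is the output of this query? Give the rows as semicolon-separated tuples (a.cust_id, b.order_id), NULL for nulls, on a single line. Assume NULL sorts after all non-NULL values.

(3, NULL); (3, NULL); (4, NULL); (4, NULL); (6, NULL); (7, NULL); (7, NULL); (8, NULL); (NULL, 101); (NULL, 111); (NULL, 111); (NULL, 134); (NULL, 135); (NULL, 156); (NULL, NULL)

FULL OUTER JOIN keeps every row from both sides; unmatched rows get NULL for the other side's columns.
Matching on a.cust_id = b.cust_id. A NULL in a compared column never satisfies the condition.
- a row (cust_id=3): no match → kept, b columns NULL.
- a row (cust_id=6): no match → kept, b columns NULL.
- a row (cust_id=7): no match → kept, b columns NULL.
- a row (cust_id=4): no match → kept, b columns NULL.
- a row (cust_id=7): no match → kept, b columns NULL.
- a row (cust_id=NULL): no match → kept, b columns NULL.
- a row (cust_id=4): no match → kept, b columns NULL.
- a row (cust_id=8): no match → kept, b columns NULL.
- a row (cust_id=3): no match → kept, b columns NULL.
- 6 b row(s) had no a match → kept, a columns NULL.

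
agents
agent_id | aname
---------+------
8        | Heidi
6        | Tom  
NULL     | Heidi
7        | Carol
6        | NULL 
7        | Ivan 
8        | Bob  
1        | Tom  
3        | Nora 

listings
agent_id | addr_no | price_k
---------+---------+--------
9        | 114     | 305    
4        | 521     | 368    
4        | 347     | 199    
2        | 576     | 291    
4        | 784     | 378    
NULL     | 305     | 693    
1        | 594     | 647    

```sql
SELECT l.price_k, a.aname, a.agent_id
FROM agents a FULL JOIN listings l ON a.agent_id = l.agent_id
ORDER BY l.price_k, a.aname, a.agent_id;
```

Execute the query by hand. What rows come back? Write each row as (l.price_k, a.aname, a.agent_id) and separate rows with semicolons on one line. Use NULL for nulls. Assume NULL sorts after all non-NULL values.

FULL OUTER JOIN keeps every row from both sides; unmatched rows get NULL for the other side's columns.
Matching on a.agent_id = l.agent_id. A NULL in a compared column never satisfies the condition.
- a (agent_id=8) has no partner → padded with NULL.
- a (agent_id=6) has no partner → padded with NULL.
- a (agent_id=NULL) has no partner → padded with NULL.
- a (agent_id=7) has no partner → padded with NULL.
- a (agent_id=6) has no partner → padded with NULL.
- a (agent_id=7) has no partner → padded with NULL.
- a (agent_id=8) has no partner → padded with NULL.
- a (agent_id=1) pairs with 1 row(s) of l.
- a (agent_id=3) has no partner → padded with NULL.
- 6 l row(s) had no a match → kept, a columns NULL.

(199, NULL, NULL); (291, NULL, NULL); (305, NULL, NULL); (368, NULL, NULL); (378, NULL, NULL); (647, Tom, 1); (693, NULL, NULL); (NULL, Bob, 8); (NULL, Carol, 7); (NULL, Heidi, 8); (NULL, Heidi, NULL); (NULL, Ivan, 7); (NULL, Nora, 3); (NULL, Tom, 6); (NULL, NULL, 6)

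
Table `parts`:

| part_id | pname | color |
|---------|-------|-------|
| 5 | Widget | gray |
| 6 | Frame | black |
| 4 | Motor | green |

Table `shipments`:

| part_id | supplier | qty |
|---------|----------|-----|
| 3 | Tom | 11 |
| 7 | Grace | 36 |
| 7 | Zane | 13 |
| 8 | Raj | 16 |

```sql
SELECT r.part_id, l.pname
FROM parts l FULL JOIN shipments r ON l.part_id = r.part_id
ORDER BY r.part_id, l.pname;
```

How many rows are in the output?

7

FULL OUTER JOIN keeps every row from both sides; unmatched rows get NULL for the other side's columns.
Matching on l.part_id = r.part_id.
Matched pairs: 0; unmatched l rows kept: 3; unmatched r rows kept: 4.
Total: 0 matched + 7 padded = 7 rows.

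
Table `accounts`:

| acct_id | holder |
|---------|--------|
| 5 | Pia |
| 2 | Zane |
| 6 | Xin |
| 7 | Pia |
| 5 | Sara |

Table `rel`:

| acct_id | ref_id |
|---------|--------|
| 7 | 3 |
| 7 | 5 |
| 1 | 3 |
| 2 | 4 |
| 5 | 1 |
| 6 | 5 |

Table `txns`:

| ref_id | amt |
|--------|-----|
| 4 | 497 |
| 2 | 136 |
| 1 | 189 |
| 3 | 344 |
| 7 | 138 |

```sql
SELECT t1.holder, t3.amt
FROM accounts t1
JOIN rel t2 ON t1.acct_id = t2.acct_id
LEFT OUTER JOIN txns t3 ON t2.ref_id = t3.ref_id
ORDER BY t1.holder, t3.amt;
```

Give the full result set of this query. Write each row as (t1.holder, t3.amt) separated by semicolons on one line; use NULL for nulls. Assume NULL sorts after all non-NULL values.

Evaluate left to right. First `accounts t1 INNER JOIN rel t2` on acct_id: 6 row(s).
Then LEFT JOIN `txns t3` on ref_id: each of those 6 rows is kept; rows whose t2.ref_id has no match in t3 get NULL for t3's columns.

(Pia, 189); (Pia, 344); (Pia, NULL); (Sara, 189); (Xin, NULL); (Zane, 497)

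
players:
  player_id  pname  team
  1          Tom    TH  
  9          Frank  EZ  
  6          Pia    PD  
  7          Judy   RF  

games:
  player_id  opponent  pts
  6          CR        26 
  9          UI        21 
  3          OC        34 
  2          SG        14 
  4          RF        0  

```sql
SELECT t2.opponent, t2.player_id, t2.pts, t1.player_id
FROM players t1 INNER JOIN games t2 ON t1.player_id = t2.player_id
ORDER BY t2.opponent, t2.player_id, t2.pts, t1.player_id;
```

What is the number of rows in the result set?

2

INNER JOIN keeps only pairs where the ON condition holds.
Matching on t1.player_id = t2.player_id.
- t1[0] player_id=1 → no match; dropped.
- t1[1] player_id=9 → 1 match(es) in t2 → 1 row(s).
- t1[2] player_id=6 → 1 match(es) in t2 → 1 row(s).
- t1[3] player_id=7 → no match; dropped.
Total: 2 rows.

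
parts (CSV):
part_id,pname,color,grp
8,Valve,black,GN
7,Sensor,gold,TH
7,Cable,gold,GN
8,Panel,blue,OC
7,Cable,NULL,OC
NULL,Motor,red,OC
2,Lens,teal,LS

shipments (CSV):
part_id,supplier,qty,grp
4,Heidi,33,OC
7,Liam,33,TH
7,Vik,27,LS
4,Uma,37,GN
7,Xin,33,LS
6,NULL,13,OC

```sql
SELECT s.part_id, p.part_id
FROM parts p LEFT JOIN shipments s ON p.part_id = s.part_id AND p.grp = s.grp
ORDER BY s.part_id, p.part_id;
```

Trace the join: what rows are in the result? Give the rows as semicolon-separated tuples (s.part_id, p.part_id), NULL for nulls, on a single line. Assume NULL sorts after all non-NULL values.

(7, 7); (NULL, 2); (NULL, 7); (NULL, 7); (NULL, 8); (NULL, 8); (NULL, NULL)

LEFT JOIN keeps every row from `parts`; unmatched rows get NULL for `shipments`'s columns.
Matching on p.part_id = s.part_id AND p.grp = s.grp. A NULL in a compared column never satisfies the condition.
- p row (part_id=8, grp=GN): no match → kept, s columns NULL.
- p row (part_id=7, grp=TH): matches 1 s row(s) → 1 output row(s).
- p row (part_id=7, grp=GN): no match → kept, s columns NULL.
- p row (part_id=8, grp=OC): no match → kept, s columns NULL.
- p row (part_id=7, grp=OC): no match → kept, s columns NULL.
- p row (part_id=NULL, grp=OC): no match → kept, s columns NULL.
- p row (part_id=2, grp=LS): no match → kept, s columns NULL.
After projecting and ordering:
s.part_id | p.part_id
7 | 7
NULL | 2
NULL | 7
NULL | 7
NULL | 8
NULL | 8
NULL | NULL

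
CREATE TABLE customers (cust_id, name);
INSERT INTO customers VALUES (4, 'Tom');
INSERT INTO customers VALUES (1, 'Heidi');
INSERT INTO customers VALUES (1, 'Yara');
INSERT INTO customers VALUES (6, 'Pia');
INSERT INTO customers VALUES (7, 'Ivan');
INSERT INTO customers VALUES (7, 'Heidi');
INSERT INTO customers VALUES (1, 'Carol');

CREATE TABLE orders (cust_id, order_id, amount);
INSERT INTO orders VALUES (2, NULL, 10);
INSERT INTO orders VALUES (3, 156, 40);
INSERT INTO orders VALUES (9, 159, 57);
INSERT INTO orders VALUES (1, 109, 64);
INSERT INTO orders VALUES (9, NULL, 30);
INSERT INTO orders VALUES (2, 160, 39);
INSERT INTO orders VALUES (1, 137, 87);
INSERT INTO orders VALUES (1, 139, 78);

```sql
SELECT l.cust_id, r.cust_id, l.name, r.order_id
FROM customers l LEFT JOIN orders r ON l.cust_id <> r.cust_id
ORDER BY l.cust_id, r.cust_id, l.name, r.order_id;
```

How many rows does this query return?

LEFT JOIN keeps every row from `customers`; unmatched rows get NULL for `orders`'s columns.
Matching on l.cust_id <> r.cust_id.
Matched pairs: 47; unmatched l rows kept: 0.
Total: 47 rows.

47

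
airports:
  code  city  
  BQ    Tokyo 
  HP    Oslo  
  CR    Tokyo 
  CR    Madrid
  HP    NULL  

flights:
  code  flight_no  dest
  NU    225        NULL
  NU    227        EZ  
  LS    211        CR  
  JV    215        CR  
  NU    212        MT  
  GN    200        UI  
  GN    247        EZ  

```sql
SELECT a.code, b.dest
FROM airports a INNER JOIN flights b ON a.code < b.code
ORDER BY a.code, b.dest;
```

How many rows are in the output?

INNER JOIN keeps only pairs where the ON condition holds.
Matching on a.code < b.code.
- a row (code=BQ): matches 7 b row(s) → 7 output row(s).
- a row (code=HP): matches 5 b row(s) → 5 output row(s).
- a row (code=CR): matches 7 b row(s) → 7 output row(s).
- a row (code=CR): matches 7 b row(s) → 7 output row(s).
- a row (code=HP): matches 5 b row(s) → 5 output row(s).
Total: 31 rows.

31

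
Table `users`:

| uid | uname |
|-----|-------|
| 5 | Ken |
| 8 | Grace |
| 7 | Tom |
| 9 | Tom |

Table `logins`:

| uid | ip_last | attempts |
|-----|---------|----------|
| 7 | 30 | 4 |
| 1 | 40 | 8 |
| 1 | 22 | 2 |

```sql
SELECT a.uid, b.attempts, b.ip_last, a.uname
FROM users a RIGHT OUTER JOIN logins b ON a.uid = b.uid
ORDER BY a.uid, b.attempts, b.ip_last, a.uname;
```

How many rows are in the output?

3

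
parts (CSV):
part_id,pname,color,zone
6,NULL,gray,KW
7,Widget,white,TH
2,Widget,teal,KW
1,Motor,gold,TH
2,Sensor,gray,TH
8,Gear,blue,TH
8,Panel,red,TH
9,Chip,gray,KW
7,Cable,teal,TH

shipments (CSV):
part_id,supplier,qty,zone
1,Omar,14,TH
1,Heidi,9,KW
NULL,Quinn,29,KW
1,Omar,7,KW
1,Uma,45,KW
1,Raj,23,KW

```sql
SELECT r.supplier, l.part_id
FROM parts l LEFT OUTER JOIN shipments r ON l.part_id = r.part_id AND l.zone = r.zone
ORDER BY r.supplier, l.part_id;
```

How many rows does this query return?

9

LEFT JOIN keeps every row from `parts`; unmatched rows get NULL for `shipments`'s columns.
Matching on l.part_id = r.part_id AND l.zone = r.zone. A NULL in a compared column never satisfies the condition.
Matched pairs: 1; unmatched l rows kept: 8.
Total: 1 matched + 8 padded = 9 rows.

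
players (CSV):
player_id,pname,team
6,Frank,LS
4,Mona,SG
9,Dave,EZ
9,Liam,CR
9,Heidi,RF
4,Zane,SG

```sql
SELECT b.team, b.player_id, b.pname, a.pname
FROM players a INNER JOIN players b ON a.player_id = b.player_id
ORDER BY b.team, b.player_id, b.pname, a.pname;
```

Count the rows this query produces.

14

INNER JOIN keeps only pairs where the ON condition holds.
Matching on a.player_id = b.player_id.
- a[0] player_id=6 → 1 match(es) in b → 1 row(s).
- a[1] player_id=4 → 2 match(es) in b → 2 row(s).
- a[2] player_id=9 → 3 match(es) in b → 3 row(s).
- a[3] player_id=9 → 3 match(es) in b → 3 row(s).
- a[4] player_id=9 → 3 match(es) in b → 3 row(s).
- a[5] player_id=4 → 2 match(es) in b → 2 row(s).
Total: 14 rows.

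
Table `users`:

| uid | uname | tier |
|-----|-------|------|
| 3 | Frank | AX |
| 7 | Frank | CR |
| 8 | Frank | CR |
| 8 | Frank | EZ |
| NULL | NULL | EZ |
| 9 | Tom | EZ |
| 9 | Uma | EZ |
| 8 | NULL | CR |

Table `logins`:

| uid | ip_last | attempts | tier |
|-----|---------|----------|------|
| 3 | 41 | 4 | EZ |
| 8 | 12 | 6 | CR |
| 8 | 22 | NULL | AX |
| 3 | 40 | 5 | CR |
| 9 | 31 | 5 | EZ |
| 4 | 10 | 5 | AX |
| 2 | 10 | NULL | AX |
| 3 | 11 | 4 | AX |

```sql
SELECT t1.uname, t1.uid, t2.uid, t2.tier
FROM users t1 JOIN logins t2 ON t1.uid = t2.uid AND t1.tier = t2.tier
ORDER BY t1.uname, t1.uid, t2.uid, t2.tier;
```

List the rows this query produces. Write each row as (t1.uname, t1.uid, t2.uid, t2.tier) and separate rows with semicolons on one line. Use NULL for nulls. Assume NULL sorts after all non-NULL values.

INNER JOIN keeps only pairs where the ON condition holds.
Matching on t1.uid = t2.uid AND t1.tier = t2.tier. A NULL in a compared column never satisfies the condition.
- t1 row (uid=3, tier=AX): matches 1 t2 row(s) → 1 output row(s).
- t1 row (uid=7, tier=CR): no match → dropped.
- t1 row (uid=8, tier=CR): matches 1 t2 row(s) → 1 output row(s).
- t1 row (uid=8, tier=EZ): no match → dropped.
- t1 row (uid=NULL, tier=EZ): no match → dropped.
- t1 row (uid=9, tier=EZ): matches 1 t2 row(s) → 1 output row(s).
- t1 row (uid=9, tier=EZ): matches 1 t2 row(s) → 1 output row(s).
- t1 row (uid=8, tier=CR): matches 1 t2 row(s) → 1 output row(s).
After projecting and ordering:
t1.uname | t1.uid | t2.uid | t2.tier
Frank | 3 | 3 | AX
Frank | 8 | 8 | CR
Tom | 9 | 9 | EZ
Uma | 9 | 9 | EZ
NULL | 8 | 8 | CR

(Frank, 3, 3, AX); (Frank, 8, 8, CR); (Tom, 9, 9, EZ); (Uma, 9, 9, EZ); (NULL, 8, 8, CR)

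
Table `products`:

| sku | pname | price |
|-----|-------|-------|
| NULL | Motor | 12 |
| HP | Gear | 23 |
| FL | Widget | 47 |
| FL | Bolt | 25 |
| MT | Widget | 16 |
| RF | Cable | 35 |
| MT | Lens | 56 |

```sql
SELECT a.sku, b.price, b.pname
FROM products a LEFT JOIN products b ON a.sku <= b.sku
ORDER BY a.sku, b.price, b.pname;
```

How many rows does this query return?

LEFT JOIN keeps every row from `products a`; unmatched rows get NULL for `products b`'s columns.
Matching on a.sku <= b.sku. A NULL in a compared column never satisfies the condition.
Matched pairs: 23; unmatched a rows kept: 1.
Total: 23 matched + 1 padded = 24 rows.

24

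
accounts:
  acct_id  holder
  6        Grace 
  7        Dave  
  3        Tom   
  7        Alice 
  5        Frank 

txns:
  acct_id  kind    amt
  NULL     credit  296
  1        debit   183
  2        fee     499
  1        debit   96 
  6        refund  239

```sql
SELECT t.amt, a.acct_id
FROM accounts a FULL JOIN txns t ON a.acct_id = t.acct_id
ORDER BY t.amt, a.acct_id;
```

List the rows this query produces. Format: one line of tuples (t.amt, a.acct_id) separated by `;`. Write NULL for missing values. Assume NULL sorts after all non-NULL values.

(96, NULL); (183, NULL); (239, 6); (296, NULL); (499, NULL); (NULL, 3); (NULL, 5); (NULL, 7); (NULL, 7)

FULL OUTER JOIN keeps every row from both sides; unmatched rows get NULL for the other side's columns.
Matching on a.acct_id = t.acct_id. A NULL in a compared column never satisfies the condition.
- a row (acct_id=6): matches 1 t row(s) → 1 output row(s).
- a row (acct_id=7): no match → kept, t columns NULL.
- a row (acct_id=3): no match → kept, t columns NULL.
- a row (acct_id=7): no match → kept, t columns NULL.
- a row (acct_id=5): no match → kept, t columns NULL.
- 4 row(s) from t found no a partner → padded with NULL.
After projecting and ordering:
t.amt | a.acct_id
96 | NULL
183 | NULL
239 | 6
296 | NULL
499 | NULL
NULL | 3
NULL | 5
NULL | 7
NULL | 7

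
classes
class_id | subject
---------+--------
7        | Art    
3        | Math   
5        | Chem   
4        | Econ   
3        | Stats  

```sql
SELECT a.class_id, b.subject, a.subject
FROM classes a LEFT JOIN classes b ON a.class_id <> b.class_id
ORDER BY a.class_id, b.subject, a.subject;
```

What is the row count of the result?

18

LEFT JOIN keeps every row from `classes a`; unmatched rows get NULL for `classes b`'s columns.
Matching on a.class_id <> b.class_id.
Matched pairs: 18; unmatched a rows kept: 0.
Total: 18 rows.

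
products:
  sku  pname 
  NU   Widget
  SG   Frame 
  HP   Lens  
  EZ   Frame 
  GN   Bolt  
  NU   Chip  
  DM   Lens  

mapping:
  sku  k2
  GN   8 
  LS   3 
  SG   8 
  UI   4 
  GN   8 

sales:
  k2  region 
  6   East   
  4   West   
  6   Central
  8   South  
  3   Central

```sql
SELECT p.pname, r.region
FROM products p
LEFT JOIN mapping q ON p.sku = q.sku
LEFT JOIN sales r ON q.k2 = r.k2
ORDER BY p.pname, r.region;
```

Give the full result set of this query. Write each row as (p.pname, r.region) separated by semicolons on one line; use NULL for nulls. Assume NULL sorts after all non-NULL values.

Evaluate left to right. First `products p LEFT JOIN mapping q` on sku: 8 row(s).
Then LEFT JOIN `sales r` on k2: each of those 8 rows is kept; rows whose q.k2 has no match in r get NULL for r's columns.

(Bolt, South); (Bolt, South); (Chip, NULL); (Frame, South); (Frame, NULL); (Lens, NULL); (Lens, NULL); (Widget, NULL)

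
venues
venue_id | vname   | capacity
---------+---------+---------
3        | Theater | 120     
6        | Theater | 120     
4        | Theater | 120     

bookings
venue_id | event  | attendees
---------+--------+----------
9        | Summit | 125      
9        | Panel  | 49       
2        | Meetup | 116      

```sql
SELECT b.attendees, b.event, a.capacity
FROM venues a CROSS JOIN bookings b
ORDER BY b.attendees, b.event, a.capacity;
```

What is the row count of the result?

9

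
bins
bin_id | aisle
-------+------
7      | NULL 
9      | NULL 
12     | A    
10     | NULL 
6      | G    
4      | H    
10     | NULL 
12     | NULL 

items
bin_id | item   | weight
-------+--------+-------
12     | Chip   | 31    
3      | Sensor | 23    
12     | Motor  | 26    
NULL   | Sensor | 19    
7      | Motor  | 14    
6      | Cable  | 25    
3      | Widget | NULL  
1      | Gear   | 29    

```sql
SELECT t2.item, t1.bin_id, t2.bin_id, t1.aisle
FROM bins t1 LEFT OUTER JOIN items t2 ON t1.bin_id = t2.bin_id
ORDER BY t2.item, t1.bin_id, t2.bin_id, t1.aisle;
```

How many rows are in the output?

10

LEFT JOIN keeps every row from `bins`; unmatched rows get NULL for `items`'s columns.
Matching on t1.bin_id = t2.bin_id. A NULL in a compared column never satisfies the condition.
- bin_id=7: 1 matching t2 row(s), so 1 row(s) emitted.
- bin_id=9: no t2 row matches, row kept with t2 columns NULL.
- bin_id=12: 2 matching t2 row(s), so 2 row(s) emitted.
- bin_id=10: no t2 row matches, row kept with t2 columns NULL.
- bin_id=6: 1 matching t2 row(s), so 1 row(s) emitted.
- bin_id=4: no t2 row matches, row kept with t2 columns NULL.
- bin_id=10: no t2 row matches, row kept with t2 columns NULL.
- bin_id=12: 2 matching t2 row(s), so 2 row(s) emitted.
Total: 6 matched + 4 padded = 10 rows.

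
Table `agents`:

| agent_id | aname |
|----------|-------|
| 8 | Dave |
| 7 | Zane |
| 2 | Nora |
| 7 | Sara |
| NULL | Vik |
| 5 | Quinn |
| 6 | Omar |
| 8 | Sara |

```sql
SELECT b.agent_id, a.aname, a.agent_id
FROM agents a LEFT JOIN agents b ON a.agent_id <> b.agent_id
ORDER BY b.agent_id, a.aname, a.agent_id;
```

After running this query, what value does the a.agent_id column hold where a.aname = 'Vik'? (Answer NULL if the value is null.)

NULL

LEFT JOIN keeps every row from `agents a`; unmatched rows get NULL for `agents b`'s columns.
Matching on a.agent_id <> b.agent_id. A NULL in a compared column never satisfies the condition.
- agent_id=8: 5 matching b row(s), so 5 row(s) emitted.
- agent_id=7: 5 matching b row(s), so 5 row(s) emitted.
- agent_id=2: 6 matching b row(s), so 6 row(s) emitted.
- agent_id=7: 5 matching b row(s), so 5 row(s) emitted.
- agent_id=NULL: no b row matches, row kept with b columns NULL.
- agent_id=5: 6 matching b row(s), so 6 row(s) emitted.
- agent_id=6: 6 matching b row(s), so 6 row(s) emitted.
- agent_id=8: 5 matching b row(s), so 5 row(s) emitted.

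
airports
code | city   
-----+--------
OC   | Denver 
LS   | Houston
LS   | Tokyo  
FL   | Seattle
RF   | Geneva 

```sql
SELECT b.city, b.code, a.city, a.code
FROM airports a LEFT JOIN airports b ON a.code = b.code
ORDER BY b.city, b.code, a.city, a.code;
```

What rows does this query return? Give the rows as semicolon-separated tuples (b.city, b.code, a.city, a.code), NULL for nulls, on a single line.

(Denver, OC, Denver, OC); (Geneva, RF, Geneva, RF); (Houston, LS, Houston, LS); (Houston, LS, Tokyo, LS); (Seattle, FL, Seattle, FL); (Tokyo, LS, Houston, LS); (Tokyo, LS, Tokyo, LS)

LEFT JOIN keeps every row from `airports a`; unmatched rows get NULL for `airports b`'s columns.
Matching on a.code = b.code.
- a row (code=OC): matches 1 b row(s) → 1 output row(s).
- a row (code=LS): matches 2 b row(s) → 2 output row(s).
- a row (code=LS): matches 2 b row(s) → 2 output row(s).
- a row (code=FL): matches 1 b row(s) → 1 output row(s).
- a row (code=RF): matches 1 b row(s) → 1 output row(s).
After projecting and ordering:
b.city | b.code | a.city | a.code
Denver | OC | Denver | OC
Geneva | RF | Geneva | RF
Houston | LS | Houston | LS
Houston | LS | Tokyo | LS
Seattle | FL | Seattle | FL
Tokyo | LS | Houston | LS
Tokyo | LS | Tokyo | LS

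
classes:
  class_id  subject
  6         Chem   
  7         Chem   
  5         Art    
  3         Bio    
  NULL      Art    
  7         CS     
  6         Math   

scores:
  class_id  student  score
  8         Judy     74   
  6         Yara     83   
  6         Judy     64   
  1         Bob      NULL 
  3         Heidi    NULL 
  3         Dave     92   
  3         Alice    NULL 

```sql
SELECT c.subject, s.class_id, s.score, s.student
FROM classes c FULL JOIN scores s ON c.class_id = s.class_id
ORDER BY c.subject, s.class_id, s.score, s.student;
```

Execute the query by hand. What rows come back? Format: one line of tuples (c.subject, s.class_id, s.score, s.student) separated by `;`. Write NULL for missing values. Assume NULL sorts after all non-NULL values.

FULL OUTER JOIN keeps every row from both sides; unmatched rows get NULL for the other side's columns.
Matching on c.class_id = s.class_id. A NULL in a compared column never satisfies the condition.
- c row (class_id=6): matches 2 s row(s) → 2 output row(s).
- c row (class_id=7): no match → kept, s columns NULL.
- c row (class_id=5): no match → kept, s columns NULL.
- c row (class_id=3): matches 3 s row(s) → 3 output row(s).
- c row (class_id=NULL): no match → kept, s columns NULL.
- c row (class_id=7): no match → kept, s columns NULL.
- c row (class_id=6): matches 2 s row(s) → 2 output row(s).
- plus 2 unmatched s row(s), each kept with NULL c columns.

(Art, NULL, NULL, NULL); (Art, NULL, NULL, NULL); (Bio, 3, 92, Dave); (Bio, 3, NULL, Alice); (Bio, 3, NULL, Heidi); (CS, NULL, NULL, NULL); (Chem, 6, 64, Judy); (Chem, 6, 83, Yara); (Chem, NULL, NULL, NULL); (Math, 6, 64, Judy); (Math, 6, 83, Yara); (NULL, 1, NULL, Bob); (NULL, 8, 74, Judy)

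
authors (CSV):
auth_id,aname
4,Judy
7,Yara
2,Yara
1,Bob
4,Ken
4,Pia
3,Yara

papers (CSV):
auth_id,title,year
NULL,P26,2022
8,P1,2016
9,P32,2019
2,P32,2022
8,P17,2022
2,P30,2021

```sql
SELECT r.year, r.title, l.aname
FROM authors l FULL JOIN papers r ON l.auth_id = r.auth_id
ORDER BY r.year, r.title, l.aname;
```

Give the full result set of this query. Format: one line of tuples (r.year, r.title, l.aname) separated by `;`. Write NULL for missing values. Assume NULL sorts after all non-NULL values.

FULL OUTER JOIN keeps every row from both sides; unmatched rows get NULL for the other side's columns.
Matching on l.auth_id = r.auth_id. A NULL in a compared column never satisfies the condition.
- l[0] auth_id=4 → no match; kept with NULLs on the r side.
- l[1] auth_id=7 → no match; kept with NULLs on the r side.
- l[2] auth_id=2 → 2 match(es) in r → 2 row(s).
- l[3] auth_id=1 → no match; kept with NULLs on the r side.
- l[4] auth_id=4 → no match; kept with NULLs on the r side.
- l[5] auth_id=4 → no match; kept with NULLs on the r side.
- l[6] auth_id=3 → no match; kept with NULLs on the r side.
- 4 r row(s) had no l match → kept, l columns NULL.

(2016, P1, NULL); (2019, P32, NULL); (2021, P30, Yara); (2022, P17, NULL); (2022, P26, NULL); (2022, P32, Yara); (NULL, NULL, Bob); (NULL, NULL, Judy); (NULL, NULL, Ken); (NULL, NULL, Pia); (NULL, NULL, Yara); (NULL, NULL, Yara)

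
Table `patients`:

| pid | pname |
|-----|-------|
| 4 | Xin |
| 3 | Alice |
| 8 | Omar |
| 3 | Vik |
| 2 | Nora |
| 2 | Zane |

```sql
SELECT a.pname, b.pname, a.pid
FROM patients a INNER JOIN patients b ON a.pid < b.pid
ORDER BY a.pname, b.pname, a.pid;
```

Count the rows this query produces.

INNER JOIN keeps only pairs where the ON condition holds.
Matching on a.pid < b.pid.
- a (pid=4) pairs with 1 row(s) of b.
- a (pid=3) pairs with 2 row(s) of b.
- a (pid=8) has no partner → excluded.
- a (pid=3) pairs with 2 row(s) of b.
- a (pid=2) pairs with 4 row(s) of b.
- a (pid=2) pairs with 4 row(s) of b.
Total: 13 rows.

13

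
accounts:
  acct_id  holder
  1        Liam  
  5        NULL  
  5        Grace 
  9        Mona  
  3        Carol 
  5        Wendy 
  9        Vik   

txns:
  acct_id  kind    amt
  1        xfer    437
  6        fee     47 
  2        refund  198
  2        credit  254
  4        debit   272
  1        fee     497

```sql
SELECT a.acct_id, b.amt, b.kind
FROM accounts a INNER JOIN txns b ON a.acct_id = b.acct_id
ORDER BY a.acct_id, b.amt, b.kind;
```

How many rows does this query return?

2

INNER JOIN keeps only pairs where the ON condition holds.
Matching on a.acct_id = b.acct_id.
Matched pairs: 2.
Total: 2 rows.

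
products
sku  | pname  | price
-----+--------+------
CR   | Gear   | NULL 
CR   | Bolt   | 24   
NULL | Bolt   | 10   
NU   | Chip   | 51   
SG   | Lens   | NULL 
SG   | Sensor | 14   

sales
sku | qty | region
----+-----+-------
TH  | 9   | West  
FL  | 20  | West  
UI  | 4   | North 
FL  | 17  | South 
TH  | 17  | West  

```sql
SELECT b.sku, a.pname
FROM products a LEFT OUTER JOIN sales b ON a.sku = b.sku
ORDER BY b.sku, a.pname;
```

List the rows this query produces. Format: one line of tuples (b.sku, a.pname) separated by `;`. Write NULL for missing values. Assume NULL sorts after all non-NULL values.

(NULL, Bolt); (NULL, Bolt); (NULL, Chip); (NULL, Gear); (NULL, Lens); (NULL, Sensor)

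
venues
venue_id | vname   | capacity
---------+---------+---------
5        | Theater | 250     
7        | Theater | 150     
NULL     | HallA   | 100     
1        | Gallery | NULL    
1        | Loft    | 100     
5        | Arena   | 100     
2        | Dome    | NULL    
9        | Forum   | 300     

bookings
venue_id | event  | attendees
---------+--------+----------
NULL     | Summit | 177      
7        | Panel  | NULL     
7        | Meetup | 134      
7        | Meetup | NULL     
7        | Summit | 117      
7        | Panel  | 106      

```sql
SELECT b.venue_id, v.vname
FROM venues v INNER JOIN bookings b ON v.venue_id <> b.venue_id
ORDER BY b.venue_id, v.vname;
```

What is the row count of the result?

30

INNER JOIN keeps only pairs where the ON condition holds.
Matching on v.venue_id <> b.venue_id. A NULL in a compared column never satisfies the condition.
- venue_id=5: 5 matching b row(s), so 5 row(s) emitted.
- venue_id=7: no matching b row, dropped.
- venue_id=NULL: no matching b row, dropped.
- venue_id=1: 5 matching b row(s), so 5 row(s) emitted.
- venue_id=1: 5 matching b row(s), so 5 row(s) emitted.
- venue_id=5: 5 matching b row(s), so 5 row(s) emitted.
- venue_id=2: 5 matching b row(s), so 5 row(s) emitted.
- venue_id=9: 5 matching b row(s), so 5 row(s) emitted.
Total: 30 rows.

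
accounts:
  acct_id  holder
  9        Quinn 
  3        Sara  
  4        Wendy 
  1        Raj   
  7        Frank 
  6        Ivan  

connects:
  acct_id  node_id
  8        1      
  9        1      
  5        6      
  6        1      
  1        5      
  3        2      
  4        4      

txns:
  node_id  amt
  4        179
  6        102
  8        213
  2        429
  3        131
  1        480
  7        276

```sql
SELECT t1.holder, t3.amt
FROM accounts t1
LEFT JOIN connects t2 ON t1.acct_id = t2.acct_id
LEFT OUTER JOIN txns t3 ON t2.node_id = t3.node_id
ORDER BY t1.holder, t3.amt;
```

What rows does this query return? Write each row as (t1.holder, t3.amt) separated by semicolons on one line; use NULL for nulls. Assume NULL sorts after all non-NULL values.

(Frank, NULL); (Ivan, 480); (Quinn, 480); (Raj, NULL); (Sara, 429); (Wendy, 179)

Evaluate left to right. First `accounts t1 LEFT JOIN connects t2` on acct_id: 6 row(s).
Then LEFT JOIN `txns t3` on node_id: each of those 6 rows is kept; rows whose t2.node_id has no match in t3 get NULL for t3's columns.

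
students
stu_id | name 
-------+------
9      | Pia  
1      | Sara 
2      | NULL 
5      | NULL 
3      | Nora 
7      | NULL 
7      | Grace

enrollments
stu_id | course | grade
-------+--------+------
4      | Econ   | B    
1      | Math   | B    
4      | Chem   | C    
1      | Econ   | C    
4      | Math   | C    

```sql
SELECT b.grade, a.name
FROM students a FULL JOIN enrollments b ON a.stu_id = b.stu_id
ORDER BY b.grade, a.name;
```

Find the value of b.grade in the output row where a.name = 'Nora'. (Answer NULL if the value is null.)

FULL OUTER JOIN keeps every row from both sides; unmatched rows get NULL for the other side's columns.
Matching on a.stu_id = b.stu_id.
Matched pairs: 2; unmatched a rows kept: 6; unmatched b rows kept: 3.

NULL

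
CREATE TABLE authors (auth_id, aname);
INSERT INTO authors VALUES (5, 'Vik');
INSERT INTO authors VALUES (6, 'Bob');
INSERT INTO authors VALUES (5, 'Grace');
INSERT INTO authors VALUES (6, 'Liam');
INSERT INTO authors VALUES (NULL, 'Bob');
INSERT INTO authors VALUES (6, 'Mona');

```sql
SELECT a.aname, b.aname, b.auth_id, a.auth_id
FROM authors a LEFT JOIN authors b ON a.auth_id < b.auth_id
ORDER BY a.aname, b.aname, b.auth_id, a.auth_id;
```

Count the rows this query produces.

10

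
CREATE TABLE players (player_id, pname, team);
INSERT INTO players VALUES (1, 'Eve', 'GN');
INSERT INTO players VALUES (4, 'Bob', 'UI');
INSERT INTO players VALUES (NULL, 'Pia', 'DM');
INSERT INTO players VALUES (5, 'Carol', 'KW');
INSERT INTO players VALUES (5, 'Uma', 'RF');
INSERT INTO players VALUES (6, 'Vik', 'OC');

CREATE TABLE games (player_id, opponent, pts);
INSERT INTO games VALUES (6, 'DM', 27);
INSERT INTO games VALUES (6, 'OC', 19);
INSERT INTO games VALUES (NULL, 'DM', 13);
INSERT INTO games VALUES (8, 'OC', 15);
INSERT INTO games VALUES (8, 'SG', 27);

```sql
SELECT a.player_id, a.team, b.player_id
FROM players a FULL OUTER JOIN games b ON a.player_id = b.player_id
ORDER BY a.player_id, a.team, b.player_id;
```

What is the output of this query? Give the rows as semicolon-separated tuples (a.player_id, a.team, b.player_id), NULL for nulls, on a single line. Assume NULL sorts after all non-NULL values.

(1, GN, NULL); (4, UI, NULL); (5, KW, NULL); (5, RF, NULL); (6, OC, 6); (6, OC, 6); (NULL, DM, NULL); (NULL, NULL, 8); (NULL, NULL, 8); (NULL, NULL, NULL)

FULL OUTER JOIN keeps every row from both sides; unmatched rows get NULL for the other side's columns.
Matching on a.player_id = b.player_id. A NULL in a compared column never satisfies the condition.
Matched pairs: 2; unmatched a rows kept: 5; unmatched b rows kept: 3.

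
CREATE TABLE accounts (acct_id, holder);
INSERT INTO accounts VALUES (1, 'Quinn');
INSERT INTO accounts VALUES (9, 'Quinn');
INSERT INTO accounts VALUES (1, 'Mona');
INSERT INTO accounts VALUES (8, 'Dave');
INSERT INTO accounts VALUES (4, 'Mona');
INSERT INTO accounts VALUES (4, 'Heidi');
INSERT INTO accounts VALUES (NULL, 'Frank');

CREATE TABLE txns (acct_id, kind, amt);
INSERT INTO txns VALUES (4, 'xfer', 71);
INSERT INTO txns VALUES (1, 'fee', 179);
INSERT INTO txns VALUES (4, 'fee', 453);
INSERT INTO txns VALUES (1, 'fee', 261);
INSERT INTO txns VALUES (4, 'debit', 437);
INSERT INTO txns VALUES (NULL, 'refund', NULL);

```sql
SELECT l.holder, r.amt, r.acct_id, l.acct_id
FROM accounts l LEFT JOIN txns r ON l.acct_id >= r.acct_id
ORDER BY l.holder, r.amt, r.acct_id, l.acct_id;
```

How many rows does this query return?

25

LEFT JOIN keeps every row from `accounts`; unmatched rows get NULL for `txns`'s columns.
Matching on l.acct_id >= r.acct_id. A NULL in a compared column never satisfies the condition.
- acct_id=1: 2 matching r row(s), so 2 row(s) emitted.
- acct_id=9: 5 matching r row(s), so 5 row(s) emitted.
- acct_id=1: 2 matching r row(s), so 2 row(s) emitted.
- acct_id=8: 5 matching r row(s), so 5 row(s) emitted.
- acct_id=4: 5 matching r row(s), so 5 row(s) emitted.
- acct_id=4: 5 matching r row(s), so 5 row(s) emitted.
- acct_id=NULL: no r row matches, row kept with r columns NULL.
Total: 24 matched + 1 padded = 25 rows.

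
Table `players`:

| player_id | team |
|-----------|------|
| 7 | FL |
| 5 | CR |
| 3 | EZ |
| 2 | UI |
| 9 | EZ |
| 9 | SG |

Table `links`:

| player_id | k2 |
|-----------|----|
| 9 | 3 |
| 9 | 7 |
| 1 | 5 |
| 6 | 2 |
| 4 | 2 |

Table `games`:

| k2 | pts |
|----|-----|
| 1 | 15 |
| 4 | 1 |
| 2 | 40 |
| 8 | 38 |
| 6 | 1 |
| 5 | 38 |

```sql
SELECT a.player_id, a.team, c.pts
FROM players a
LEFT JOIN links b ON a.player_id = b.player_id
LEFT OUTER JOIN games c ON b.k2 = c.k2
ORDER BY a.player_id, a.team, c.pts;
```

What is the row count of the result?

8

Evaluate left to right. First `players a LEFT JOIN links b` on player_id: 8 row(s).
Then LEFT JOIN `games c` on k2: each of those 8 rows is kept; rows whose b.k2 has no match in c get NULL for c's columns.
Result: 8 row(s).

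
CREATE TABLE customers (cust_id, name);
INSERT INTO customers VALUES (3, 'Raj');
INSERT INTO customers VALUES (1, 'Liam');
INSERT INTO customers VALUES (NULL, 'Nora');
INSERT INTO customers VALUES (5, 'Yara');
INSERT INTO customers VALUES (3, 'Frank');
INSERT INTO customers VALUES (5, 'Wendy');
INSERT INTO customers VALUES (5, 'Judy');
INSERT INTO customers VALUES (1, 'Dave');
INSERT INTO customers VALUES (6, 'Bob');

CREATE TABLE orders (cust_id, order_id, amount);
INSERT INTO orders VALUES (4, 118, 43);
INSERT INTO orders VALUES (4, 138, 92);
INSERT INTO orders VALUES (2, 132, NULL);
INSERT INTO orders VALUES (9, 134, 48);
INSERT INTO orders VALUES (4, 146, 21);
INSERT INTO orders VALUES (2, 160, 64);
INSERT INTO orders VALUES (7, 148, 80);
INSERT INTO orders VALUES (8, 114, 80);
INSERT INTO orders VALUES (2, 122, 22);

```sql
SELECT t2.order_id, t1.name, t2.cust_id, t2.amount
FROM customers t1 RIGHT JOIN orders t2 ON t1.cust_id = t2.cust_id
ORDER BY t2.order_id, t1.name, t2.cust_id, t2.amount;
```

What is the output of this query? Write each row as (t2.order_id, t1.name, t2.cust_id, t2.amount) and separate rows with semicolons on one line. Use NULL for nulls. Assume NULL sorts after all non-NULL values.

(114, NULL, 8, 80); (118, NULL, 4, 43); (122, NULL, 2, 22); (132, NULL, 2, NULL); (134, NULL, 9, 48); (138, NULL, 4, 92); (146, NULL, 4, 21); (148, NULL, 7, 80); (160, NULL, 2, 64)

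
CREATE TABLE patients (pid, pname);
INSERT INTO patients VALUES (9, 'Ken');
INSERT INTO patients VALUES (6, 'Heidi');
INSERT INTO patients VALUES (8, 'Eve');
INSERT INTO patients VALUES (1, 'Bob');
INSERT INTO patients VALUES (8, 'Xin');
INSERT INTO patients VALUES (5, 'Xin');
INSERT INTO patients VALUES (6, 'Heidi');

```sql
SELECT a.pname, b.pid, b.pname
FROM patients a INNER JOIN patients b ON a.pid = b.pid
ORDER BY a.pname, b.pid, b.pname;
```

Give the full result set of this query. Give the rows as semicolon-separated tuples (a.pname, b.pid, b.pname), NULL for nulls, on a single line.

(Bob, 1, Bob); (Eve, 8, Eve); (Eve, 8, Xin); (Heidi, 6, Heidi); (Heidi, 6, Heidi); (Heidi, 6, Heidi); (Heidi, 6, Heidi); (Ken, 9, Ken); (Xin, 5, Xin); (Xin, 8, Eve); (Xin, 8, Xin)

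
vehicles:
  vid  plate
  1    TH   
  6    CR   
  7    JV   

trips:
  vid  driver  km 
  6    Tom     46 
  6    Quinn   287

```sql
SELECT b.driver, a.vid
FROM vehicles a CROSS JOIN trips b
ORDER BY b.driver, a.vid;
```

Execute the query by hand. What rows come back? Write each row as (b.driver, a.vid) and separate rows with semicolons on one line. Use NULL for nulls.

(Quinn, 1); (Quinn, 6); (Quinn, 7); (Tom, 1); (Tom, 6); (Tom, 7)

CROSS JOIN pairs every row of `vehicles` with every row of `trips`: 3 × 2 = 6 rows.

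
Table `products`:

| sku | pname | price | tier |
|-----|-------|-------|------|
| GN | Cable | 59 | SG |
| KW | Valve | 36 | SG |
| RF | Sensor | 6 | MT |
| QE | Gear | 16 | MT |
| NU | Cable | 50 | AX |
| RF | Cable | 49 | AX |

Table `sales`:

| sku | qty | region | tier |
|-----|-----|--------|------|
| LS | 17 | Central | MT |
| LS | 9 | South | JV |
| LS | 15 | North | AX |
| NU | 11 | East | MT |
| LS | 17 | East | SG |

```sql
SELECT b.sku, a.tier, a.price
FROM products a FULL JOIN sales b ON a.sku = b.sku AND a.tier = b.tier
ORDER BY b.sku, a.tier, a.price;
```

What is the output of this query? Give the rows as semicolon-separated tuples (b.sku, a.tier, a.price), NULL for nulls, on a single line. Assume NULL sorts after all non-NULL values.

FULL OUTER JOIN keeps every row from both sides; unmatched rows get NULL for the other side's columns.
Matching on a.sku = b.sku AND a.tier = b.tier.
Matched pairs: 0; unmatched a rows kept: 6; unmatched b rows kept: 5.

(LS, NULL, NULL); (LS, NULL, NULL); (LS, NULL, NULL); (LS, NULL, NULL); (NU, NULL, NULL); (NULL, AX, 49); (NULL, AX, 50); (NULL, MT, 6); (NULL, MT, 16); (NULL, SG, 36); (NULL, SG, 59)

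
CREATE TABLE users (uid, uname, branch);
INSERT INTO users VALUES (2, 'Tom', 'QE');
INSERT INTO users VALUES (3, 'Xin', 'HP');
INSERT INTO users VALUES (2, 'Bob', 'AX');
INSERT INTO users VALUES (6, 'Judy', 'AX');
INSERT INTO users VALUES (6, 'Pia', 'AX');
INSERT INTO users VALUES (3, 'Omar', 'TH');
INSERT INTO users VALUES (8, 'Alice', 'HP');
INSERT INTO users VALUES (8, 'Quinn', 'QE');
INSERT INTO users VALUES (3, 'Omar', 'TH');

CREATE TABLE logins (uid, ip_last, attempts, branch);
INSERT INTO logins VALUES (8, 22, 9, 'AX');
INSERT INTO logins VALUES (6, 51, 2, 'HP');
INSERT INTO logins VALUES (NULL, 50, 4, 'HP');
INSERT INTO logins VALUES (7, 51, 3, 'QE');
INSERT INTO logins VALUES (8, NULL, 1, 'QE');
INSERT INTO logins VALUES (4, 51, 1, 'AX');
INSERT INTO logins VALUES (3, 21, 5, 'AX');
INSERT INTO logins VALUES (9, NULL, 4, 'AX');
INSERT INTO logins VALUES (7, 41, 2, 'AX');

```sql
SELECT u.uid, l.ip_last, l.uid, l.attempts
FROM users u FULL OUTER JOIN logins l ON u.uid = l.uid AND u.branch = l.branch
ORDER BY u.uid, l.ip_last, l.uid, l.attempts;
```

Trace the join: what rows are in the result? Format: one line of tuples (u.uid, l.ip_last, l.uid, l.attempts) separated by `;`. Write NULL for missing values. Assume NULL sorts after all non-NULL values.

(2, NULL, NULL, NULL); (2, NULL, NULL, NULL); (3, NULL, NULL, NULL); (3, NULL, NULL, NULL); (3, NULL, NULL, NULL); (6, NULL, NULL, NULL); (6, NULL, NULL, NULL); (8, NULL, 8, 1); (8, NULL, NULL, NULL); (NULL, 21, 3, 5); (NULL, 22, 8, 9); (NULL, 41, 7, 2); (NULL, 50, NULL, 4); (NULL, 51, 4, 1); (NULL, 51, 6, 2); (NULL, 51, 7, 3); (NULL, NULL, 9, 4)

FULL OUTER JOIN keeps every row from both sides; unmatched rows get NULL for the other side's columns.
Matching on u.uid = l.uid AND u.branch = l.branch. A NULL in a compared column never satisfies the condition.
Matched pairs: 1; unmatched u rows kept: 8; unmatched l rows kept: 8.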